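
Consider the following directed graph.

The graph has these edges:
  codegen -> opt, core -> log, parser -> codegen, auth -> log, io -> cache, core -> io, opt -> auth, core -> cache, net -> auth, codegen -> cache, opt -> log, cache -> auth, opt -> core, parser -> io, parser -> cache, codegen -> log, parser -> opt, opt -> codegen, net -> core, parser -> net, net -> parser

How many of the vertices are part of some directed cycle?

4

A vertex is on a directed cycle iff it belongs to a strongly connected component of size ≥ 2 (or has a self-loop).
The vertices on cycles are {net, opt, parser, codegen} — 4 in total.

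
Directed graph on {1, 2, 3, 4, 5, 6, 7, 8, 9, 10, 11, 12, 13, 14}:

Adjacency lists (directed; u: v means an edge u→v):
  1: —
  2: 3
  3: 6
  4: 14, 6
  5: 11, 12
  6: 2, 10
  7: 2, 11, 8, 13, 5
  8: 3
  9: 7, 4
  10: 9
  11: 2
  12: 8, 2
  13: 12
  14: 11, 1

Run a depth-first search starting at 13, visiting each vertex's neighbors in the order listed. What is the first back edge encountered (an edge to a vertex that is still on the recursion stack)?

2→3

DFS from 13 (visiting each vertex's neighbors in the order listed); mark gray on enter, black on exit:
13 gray
  12 gray
    8 gray
      3 gray
        6 gray
          2 gray
            2→3: 3 is gray → back edge
First back edge: 2 → 3.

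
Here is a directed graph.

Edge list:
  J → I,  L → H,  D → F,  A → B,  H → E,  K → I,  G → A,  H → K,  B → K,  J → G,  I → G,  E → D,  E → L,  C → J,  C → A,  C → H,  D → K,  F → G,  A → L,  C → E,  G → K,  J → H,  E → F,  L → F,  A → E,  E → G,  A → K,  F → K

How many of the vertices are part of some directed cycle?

10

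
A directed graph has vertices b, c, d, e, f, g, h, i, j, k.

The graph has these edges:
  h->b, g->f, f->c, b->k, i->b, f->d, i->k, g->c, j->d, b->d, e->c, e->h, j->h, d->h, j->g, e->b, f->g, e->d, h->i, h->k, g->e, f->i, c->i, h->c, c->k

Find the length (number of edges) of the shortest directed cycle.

2

For each vertex v, BFS finds the shortest path from v back to v.
The shortest such closed walk is g → f → g, length 2.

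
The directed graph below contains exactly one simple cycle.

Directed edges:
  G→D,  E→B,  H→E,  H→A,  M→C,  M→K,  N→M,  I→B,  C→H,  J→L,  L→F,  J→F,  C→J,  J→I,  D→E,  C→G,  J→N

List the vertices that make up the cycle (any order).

C, J, M, N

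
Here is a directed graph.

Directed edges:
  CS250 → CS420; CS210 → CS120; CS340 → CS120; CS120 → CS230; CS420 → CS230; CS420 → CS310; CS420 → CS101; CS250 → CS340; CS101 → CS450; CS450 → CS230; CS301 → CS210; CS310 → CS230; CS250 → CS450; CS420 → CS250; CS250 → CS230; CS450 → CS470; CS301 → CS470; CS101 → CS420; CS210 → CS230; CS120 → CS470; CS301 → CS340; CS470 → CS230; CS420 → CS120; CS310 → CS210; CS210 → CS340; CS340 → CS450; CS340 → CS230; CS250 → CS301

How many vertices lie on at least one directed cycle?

A vertex is on a directed cycle iff it belongs to a strongly connected component of size ≥ 2 (or has a self-loop).
The vertices on cycles are {CS101, CS250, CS420} — 3 in total.

3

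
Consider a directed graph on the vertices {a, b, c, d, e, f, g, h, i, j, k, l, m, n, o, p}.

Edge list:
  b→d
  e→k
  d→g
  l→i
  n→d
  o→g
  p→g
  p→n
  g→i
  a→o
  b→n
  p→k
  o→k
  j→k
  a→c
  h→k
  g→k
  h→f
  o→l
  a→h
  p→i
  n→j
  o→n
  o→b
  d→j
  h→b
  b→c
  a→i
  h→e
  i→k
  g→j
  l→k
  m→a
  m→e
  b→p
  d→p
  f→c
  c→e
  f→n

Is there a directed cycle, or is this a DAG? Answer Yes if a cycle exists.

Yes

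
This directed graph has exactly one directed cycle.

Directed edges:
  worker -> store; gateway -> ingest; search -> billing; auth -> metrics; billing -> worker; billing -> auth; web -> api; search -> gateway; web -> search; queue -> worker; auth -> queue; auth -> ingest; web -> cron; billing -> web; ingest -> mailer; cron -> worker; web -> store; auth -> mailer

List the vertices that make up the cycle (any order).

web, search, billing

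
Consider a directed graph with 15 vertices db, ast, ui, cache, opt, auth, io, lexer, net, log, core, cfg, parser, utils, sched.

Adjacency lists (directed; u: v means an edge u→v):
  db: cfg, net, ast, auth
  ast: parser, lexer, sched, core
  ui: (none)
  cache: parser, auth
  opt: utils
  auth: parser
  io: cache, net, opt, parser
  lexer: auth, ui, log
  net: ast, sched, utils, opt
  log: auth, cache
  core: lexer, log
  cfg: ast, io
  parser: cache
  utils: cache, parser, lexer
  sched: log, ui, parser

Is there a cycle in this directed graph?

Yes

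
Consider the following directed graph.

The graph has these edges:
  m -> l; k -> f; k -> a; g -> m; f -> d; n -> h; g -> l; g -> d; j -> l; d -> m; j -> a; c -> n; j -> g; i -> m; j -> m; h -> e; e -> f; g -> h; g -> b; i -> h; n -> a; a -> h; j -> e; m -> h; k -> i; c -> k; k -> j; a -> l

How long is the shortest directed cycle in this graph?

For each vertex v, BFS finds the shortest path from v back to v.
The shortest such closed walk is e → f → d → m → h → e, length 5.

5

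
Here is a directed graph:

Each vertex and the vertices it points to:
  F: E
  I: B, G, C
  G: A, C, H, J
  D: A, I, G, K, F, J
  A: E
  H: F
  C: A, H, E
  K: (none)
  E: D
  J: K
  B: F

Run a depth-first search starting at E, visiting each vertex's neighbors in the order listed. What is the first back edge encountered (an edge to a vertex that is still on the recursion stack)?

DFS from E (visiting each vertex's neighbors in the order listed); mark gray on enter, black on exit:
E gray
  D gray
    A gray
      A→E: E is gray → back edge
First back edge: A → E.

A→E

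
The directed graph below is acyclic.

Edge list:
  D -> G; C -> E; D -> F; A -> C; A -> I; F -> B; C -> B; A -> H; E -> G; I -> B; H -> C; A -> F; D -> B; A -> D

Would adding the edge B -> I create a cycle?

Yes

Adding B→I creates a cycle iff I can already reach B.
Path from I: I → B.
So I → … → B → I is a cycle.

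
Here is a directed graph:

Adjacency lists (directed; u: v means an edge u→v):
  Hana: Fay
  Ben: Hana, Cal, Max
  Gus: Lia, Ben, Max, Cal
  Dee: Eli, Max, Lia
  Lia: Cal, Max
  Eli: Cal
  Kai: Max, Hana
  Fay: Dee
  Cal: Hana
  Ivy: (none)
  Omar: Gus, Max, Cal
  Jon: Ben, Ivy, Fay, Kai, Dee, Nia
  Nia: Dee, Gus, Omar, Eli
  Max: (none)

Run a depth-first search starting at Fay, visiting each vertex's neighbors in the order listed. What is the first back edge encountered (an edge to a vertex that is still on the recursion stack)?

DFS from Fay (visiting each vertex's neighbors in the order listed); mark gray on enter, black on exit:
Fay gray
  Dee gray
    Eli gray
      Cal gray
        Hana gray
          Hana→Fay: Fay is gray → back edge
First back edge: Hana → Fay.

Hana->Fay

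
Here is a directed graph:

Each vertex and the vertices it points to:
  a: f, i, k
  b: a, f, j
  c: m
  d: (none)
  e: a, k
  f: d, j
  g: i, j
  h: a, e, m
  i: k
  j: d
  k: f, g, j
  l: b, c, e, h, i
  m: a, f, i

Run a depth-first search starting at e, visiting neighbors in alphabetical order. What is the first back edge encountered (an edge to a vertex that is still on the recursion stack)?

g→i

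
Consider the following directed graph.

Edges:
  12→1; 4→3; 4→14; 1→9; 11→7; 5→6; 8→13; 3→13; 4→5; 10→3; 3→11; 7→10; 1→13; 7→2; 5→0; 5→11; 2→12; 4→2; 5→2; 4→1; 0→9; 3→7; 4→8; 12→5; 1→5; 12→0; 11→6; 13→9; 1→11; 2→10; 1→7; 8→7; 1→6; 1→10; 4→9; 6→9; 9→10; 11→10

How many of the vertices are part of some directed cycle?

A vertex is on a directed cycle iff it belongs to a strongly connected component of size ≥ 2 (or has a self-loop).
The vertices on cycles are {0, 1, 2, 3, 5, 6, 7, 9, 10, 11, 12, 13} — 12 in total.

12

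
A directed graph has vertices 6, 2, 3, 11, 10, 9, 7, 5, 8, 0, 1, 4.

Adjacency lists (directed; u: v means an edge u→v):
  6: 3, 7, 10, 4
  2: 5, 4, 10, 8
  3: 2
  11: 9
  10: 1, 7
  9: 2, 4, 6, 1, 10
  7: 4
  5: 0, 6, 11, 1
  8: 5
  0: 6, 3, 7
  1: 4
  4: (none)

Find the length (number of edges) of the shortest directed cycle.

4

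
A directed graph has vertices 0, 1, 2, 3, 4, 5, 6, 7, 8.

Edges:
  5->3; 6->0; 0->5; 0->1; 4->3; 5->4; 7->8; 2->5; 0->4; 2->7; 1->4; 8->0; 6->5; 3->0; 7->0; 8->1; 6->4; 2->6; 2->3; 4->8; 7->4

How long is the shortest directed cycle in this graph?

3

For each vertex v, BFS finds the shortest path from v back to v.
The shortest such closed walk is 0 → 5 → 3 → 0, length 3.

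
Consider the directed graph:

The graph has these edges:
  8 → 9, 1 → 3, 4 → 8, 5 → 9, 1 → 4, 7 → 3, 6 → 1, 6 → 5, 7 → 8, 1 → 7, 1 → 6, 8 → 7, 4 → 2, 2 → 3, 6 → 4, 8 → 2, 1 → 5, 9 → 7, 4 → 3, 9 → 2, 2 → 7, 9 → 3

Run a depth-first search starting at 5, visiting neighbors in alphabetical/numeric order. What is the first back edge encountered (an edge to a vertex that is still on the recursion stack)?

8->2

DFS from 5 (visiting neighbors in alphabetical/numeric order); mark gray on enter, black on exit:
5 gray
  9 gray
    2 gray
      3 gray
      3 black
      7 gray
        7→3: 3 black — skip
        8 gray
          8→2: 2 is gray → back edge
First back edge: 8 → 2.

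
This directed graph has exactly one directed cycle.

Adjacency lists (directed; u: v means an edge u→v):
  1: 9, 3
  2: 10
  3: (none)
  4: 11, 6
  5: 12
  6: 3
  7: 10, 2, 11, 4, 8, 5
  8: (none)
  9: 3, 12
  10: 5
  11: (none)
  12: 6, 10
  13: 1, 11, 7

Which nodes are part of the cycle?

5, 10, 12

DFS with gray/black marking from 5:
5 gray
  12 gray
    6 gray
      3 gray
      3 black
    6 black
    10 gray
      10→5: 5 is gray → back edge
Back edge closes the cycle 5 → 12 → 10 → 5; its vertices are {5, 10, 12}.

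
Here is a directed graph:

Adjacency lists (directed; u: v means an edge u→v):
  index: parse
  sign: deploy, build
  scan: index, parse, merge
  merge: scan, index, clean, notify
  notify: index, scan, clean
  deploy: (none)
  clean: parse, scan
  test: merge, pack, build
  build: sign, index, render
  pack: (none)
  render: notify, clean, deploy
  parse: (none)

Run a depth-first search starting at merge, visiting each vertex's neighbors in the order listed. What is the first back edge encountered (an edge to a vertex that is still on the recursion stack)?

scan→merge

DFS from merge (visiting each vertex's neighbors in the order listed); mark gray on enter, black on exit:
merge gray
  scan gray
    index gray
      parse gray
      parse black
    index black
    scan→parse: parse black — skip
    scan→merge: merge is gray → back edge
First back edge: scan → merge.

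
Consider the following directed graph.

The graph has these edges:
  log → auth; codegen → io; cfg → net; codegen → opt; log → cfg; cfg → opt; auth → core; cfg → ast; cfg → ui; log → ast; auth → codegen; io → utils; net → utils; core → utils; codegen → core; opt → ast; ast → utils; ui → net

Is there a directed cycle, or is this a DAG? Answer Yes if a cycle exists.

No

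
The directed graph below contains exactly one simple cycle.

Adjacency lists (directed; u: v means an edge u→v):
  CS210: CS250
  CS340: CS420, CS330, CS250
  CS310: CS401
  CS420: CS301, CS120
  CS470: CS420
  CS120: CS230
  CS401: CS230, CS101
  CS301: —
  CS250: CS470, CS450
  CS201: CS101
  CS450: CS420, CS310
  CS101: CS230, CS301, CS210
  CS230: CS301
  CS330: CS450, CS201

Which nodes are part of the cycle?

DFS with gray/black marking from CS250:
CS250 gray
  CS470 gray
    CS420 gray
      CS301 gray
      CS301 black
      CS120 gray
        CS230 gray
          CS230→CS301: CS301 black — skip
        CS230 black
      CS120 black
    CS420 black
  CS470 black
  CS450 gray
    CS450→CS420: CS420 black — skip
    CS310 gray
      CS401 gray
        CS401→CS230: CS230 black — skip
        CS101 gray
          CS101→CS230: CS230 black — skip
          CS101→CS301: CS301 black — skip
          CS210 gray
            CS210→CS250: CS250 is gray → back edge
Back edge closes the cycle CS250 → CS450 → CS310 → CS401 → CS101 → CS210 → CS250; its vertices are {CS101, CS210, CS250, CS310, CS401, CS450}.

CS101, CS210, CS250, CS310, CS401, CS450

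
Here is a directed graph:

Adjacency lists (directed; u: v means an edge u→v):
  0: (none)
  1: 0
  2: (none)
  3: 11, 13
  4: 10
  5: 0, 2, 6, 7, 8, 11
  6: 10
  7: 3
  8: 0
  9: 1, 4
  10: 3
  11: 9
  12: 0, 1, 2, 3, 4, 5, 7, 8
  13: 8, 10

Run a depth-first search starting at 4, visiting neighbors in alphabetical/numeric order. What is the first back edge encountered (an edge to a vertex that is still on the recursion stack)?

DFS from 4 (visiting neighbors in alphabetical/numeric order); mark gray on enter, black on exit:
4 gray
  10 gray
    3 gray
      11 gray
        9 gray
          1 gray
            0 gray
            0 black
          1 black
          9→4: 4 is gray → back edge
First back edge: 9 → 4.

9→4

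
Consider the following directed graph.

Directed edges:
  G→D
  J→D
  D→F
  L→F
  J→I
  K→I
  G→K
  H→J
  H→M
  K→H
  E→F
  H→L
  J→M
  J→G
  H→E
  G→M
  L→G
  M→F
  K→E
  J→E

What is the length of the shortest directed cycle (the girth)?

For each vertex v, BFS finds the shortest path from v back to v.
The shortest such closed walk is H → L → G → K → H, length 4.

4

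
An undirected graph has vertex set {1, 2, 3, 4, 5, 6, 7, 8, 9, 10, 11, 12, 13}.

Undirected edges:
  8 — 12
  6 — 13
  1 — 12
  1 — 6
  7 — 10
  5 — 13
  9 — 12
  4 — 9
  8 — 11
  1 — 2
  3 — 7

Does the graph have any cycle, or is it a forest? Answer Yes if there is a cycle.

DFS, tracking each vertex's parent; an edge to a visited non-parent vertex closes a cycle.
Start from 2:
visit 2 (parent –)
  visit 1 (parent 2)
    1–2: parent, skip
    visit 6 (parent 1)
      visit 13 (parent 6)
        13–6: parent, skip
        visit 5 (parent 13)
          5–13: parent, skip
      6–1: parent, skip
    visit 12 (parent 1)
      visit 9 (parent 12)
        visit 4 (parent 9)
          4–9: parent, skip
        9–12: parent, skip
      visit 8 (parent 12)
        8–12: parent, skip
        visit 11 (parent 8)
          11–8: parent, skip
      12–1: parent, skip
visit 3 (parent –)
  visit 7 (parent 3)
    7–3: parent, skip
    visit 10 (parent 7)
      10–7: parent, skip
No non-parent visited neighbor found — the graph is a forest.

No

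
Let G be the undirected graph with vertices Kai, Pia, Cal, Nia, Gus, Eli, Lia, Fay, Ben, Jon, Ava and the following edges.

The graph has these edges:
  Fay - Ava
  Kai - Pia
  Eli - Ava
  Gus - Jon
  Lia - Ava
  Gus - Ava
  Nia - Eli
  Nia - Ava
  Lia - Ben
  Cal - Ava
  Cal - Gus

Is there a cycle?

DFS, tracking each vertex's parent; an edge to a visited non-parent vertex closes a cycle.
Start from Nia:
visit Nia (parent –)
  visit Ava (parent Nia)
    visit Fay (parent Ava)
      Fay–Ava: parent, skip
    visit Cal (parent Ava)
      Cal–Ava: parent, skip
      visit Gus (parent Cal)
        Gus–Ava: Ava visited and ≠ parent → cycle
Cycle: Ava – Cal – Gus – Ava.

Yes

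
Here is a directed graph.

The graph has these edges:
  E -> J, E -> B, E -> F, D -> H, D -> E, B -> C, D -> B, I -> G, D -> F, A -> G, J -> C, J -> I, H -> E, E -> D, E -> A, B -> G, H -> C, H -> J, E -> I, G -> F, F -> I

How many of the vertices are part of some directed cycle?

6

A vertex is on a directed cycle iff it belongs to a strongly connected component of size ≥ 2 (or has a self-loop).
The vertices on cycles are {D, E, F, G, H, I} — 6 in total.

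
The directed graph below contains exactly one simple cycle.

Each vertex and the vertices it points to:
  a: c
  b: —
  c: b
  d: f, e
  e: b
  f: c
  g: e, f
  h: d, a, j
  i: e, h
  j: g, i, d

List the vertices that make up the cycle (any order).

h, i, j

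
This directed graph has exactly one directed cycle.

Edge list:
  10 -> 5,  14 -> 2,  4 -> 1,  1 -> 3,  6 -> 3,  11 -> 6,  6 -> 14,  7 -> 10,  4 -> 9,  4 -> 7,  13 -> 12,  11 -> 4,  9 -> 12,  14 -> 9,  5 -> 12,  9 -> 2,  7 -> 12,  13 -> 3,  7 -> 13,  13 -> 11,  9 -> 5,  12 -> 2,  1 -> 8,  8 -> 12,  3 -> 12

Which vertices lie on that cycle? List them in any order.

4, 7, 11, 13

DFS with gray/black marking from 11:
11 gray
  4 gray
    7 gray
      12 gray
        2 gray
        2 black
      12 black
      10 gray
        5 gray
          5→12: 12 black — skip
        5 black
      10 black
      13 gray
        13→12: 12 black — skip
        13→11: 11 is gray → back edge
Back edge closes the cycle 11 → 4 → 7 → 13 → 11; its vertices are {4, 7, 11, 13}.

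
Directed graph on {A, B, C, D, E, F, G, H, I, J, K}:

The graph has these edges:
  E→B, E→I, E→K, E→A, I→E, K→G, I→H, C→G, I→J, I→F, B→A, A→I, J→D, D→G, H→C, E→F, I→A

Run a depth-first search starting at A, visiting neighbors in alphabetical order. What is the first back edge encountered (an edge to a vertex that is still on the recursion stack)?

DFS from A (visiting neighbors in alphabetical order); mark gray on enter, black on exit:
A gray
  I gray
    I→A: A is gray → back edge
First back edge: I → A.

I->A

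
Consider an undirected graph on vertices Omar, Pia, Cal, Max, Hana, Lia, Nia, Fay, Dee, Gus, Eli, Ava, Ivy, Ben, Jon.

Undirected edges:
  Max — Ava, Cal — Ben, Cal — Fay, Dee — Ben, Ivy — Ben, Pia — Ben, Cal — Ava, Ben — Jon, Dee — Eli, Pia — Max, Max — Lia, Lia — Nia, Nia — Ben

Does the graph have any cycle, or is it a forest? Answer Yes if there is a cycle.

Yes

DFS, tracking each vertex's parent; an edge to a visited non-parent vertex closes a cycle.
Start from Pia:
visit Pia (parent –)
  visit Ben (parent Pia)
    visit Cal (parent Ben)
      visit Fay (parent Cal)
        Fay–Cal: parent, skip
      visit Ava (parent Cal)
        visit Max (parent Ava)
          Max–Pia: Pia visited and ≠ parent → cycle
Cycle: Pia – Ben – Cal – Ava – Max – Pia.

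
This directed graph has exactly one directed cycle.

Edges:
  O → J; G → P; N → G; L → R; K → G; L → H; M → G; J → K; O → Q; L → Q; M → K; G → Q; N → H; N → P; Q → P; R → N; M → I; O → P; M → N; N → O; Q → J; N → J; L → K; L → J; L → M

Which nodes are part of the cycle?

G, J, K, Q

DFS with gray/black marking from K:
K gray
  G gray
    P gray
    P black
    Q gray
      Q→P: P black — skip
      J gray
        J→K: K is gray → back edge
Back edge closes the cycle K → G → Q → J → K; its vertices are {G, J, K, Q}.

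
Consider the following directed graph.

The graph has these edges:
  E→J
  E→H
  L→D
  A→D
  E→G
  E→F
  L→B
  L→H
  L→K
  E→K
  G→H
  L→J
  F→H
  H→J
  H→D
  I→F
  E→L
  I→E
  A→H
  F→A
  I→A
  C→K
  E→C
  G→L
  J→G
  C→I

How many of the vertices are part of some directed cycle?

A vertex is on a directed cycle iff it belongs to a strongly connected component of size ≥ 2 (or has a self-loop).
The vertices on cycles are {C, E, G, H, I, J, L} — 7 in total.

7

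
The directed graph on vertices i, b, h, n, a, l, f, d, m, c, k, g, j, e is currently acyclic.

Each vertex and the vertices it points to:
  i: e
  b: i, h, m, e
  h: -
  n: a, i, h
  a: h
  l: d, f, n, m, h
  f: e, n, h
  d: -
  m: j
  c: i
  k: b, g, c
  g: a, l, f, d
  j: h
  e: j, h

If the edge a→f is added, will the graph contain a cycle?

Yes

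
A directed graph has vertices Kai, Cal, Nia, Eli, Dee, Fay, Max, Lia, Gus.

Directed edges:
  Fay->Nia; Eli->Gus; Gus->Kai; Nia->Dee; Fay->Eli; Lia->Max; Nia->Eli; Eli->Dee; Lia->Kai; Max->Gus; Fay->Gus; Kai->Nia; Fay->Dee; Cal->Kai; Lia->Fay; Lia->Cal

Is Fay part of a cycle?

No

Fay lies on a cycle iff there is a path from Fay back to itself.
Exploring from Fay, it never reaches itself; equivalently, its strongly connected component is a singleton.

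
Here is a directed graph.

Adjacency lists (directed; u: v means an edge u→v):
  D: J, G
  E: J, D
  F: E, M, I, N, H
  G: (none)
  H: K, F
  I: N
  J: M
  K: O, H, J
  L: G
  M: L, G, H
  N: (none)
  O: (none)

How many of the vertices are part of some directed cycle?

7

A vertex is on a directed cycle iff it belongs to a strongly connected component of size ≥ 2 (or has a self-loop).
The vertices on cycles are {D, E, F, H, J, K, M} — 7 in total.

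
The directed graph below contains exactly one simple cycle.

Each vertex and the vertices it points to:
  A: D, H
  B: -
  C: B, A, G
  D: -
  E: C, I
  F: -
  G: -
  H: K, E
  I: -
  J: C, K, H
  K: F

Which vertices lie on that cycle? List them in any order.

DFS with gray/black marking from H:
H gray
  K gray
    F gray
    F black
  K black
  E gray
    C gray
      B gray
      B black
      A gray
        D gray
        D black
        A→H: H is gray → back edge
Back edge closes the cycle H → E → C → A → H; its vertices are {A, C, E, H}.

A, C, E, H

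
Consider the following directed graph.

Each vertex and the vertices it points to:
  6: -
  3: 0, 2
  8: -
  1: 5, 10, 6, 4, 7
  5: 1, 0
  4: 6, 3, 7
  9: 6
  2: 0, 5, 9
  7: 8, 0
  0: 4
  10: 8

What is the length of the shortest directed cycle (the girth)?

2

For each vertex v, BFS finds the shortest path from v back to v.
The shortest such closed walk is 5 → 1 → 5, length 2.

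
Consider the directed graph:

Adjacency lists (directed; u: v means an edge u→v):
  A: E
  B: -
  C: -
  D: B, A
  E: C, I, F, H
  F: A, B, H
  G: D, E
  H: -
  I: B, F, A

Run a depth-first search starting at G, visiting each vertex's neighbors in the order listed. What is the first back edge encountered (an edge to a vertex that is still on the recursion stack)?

DFS from G (visiting each vertex's neighbors in the order listed); mark gray on enter, black on exit:
G gray
  D gray
    B gray
    B black
    A gray
      E gray
        C gray
        C black
        I gray
          I→B: B black — skip
          F gray
            F→A: A is gray → back edge
First back edge: F → A.

F→A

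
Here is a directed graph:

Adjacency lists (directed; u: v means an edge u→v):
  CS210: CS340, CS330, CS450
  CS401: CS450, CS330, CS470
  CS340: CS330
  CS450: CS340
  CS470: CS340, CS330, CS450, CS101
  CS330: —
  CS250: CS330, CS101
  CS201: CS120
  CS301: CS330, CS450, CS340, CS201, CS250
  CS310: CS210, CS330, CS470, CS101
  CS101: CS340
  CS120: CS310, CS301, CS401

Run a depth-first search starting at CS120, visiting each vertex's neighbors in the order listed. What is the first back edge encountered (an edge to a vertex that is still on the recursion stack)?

CS201->CS120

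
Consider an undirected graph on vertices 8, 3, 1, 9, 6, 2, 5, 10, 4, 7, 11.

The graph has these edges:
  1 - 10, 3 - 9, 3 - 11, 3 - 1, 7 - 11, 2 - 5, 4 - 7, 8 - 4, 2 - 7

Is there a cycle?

DFS, tracking each vertex's parent; an edge to a visited non-parent vertex closes a cycle.
Start from 7:
visit 7 (parent –)
  visit 11 (parent 7)
    11–7: parent, skip
    visit 3 (parent 11)
      visit 9 (parent 3)
        9–3: parent, skip
      visit 1 (parent 3)
        1–3: parent, skip
        visit 10 (parent 1)
          10–1: parent, skip
      3–11: parent, skip
  visit 2 (parent 7)
    2–7: parent, skip
    visit 5 (parent 2)
      5–2: parent, skip
  visit 4 (parent 7)
    visit 8 (parent 4)
      8–4: parent, skip
    4–7: parent, skip
visit 6 (parent –)
No non-parent visited neighbor found — the graph is a forest.

No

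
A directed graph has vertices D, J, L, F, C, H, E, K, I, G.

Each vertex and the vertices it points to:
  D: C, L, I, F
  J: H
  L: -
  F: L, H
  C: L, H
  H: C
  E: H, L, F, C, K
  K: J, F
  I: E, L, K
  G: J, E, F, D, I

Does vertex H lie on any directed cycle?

Yes

H is on a cycle iff H can reach itself via ≥1 edge.
H → C → H — yes.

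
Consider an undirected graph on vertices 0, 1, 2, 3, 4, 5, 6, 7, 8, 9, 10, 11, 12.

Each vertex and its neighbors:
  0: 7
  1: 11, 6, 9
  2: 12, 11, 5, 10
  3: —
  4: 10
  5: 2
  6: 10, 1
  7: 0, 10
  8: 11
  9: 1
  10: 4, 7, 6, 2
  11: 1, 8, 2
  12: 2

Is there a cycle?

DFS, tracking each vertex's parent; an edge to a visited non-parent vertex closes a cycle.
Start from 0:
visit 0 (parent –)
  visit 7 (parent 0)
    7–0: parent, skip
    visit 10 (parent 7)
      visit 4 (parent 10)
        4–10: parent, skip
      10–7: parent, skip
      visit 6 (parent 10)
        6–10: parent, skip
        visit 1 (parent 6)
          visit 11 (parent 1)
            11–1: parent, skip
            visit 8 (parent 11)
              8–11: parent, skip
            visit 2 (parent 11)
              visit 12 (parent 2)
                12–2: parent, skip
              2–11: parent, skip
              visit 5 (parent 2)
                5–2: parent, skip
              2–10: 10 visited and ≠ parent → cycle
Cycle: 10 – 6 – 1 – 11 – 2 – 10.

Yes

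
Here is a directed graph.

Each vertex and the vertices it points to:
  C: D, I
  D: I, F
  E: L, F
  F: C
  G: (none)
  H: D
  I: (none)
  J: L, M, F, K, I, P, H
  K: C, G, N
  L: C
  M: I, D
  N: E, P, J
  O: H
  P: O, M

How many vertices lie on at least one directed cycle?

6

A vertex is on a directed cycle iff it belongs to a strongly connected component of size ≥ 2 (or has a self-loop).
The vertices on cycles are {C, D, F, J, K, N} — 6 in total.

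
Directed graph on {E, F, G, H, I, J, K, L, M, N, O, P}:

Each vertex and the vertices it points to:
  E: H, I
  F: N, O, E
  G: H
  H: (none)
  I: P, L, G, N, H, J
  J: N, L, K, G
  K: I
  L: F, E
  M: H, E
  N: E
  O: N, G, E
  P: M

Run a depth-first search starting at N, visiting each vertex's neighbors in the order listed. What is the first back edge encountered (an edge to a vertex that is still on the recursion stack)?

DFS from N (visiting each vertex's neighbors in the order listed); mark gray on enter, black on exit:
N gray
  E gray
    H gray
    H black
    I gray
      P gray
        M gray
          M→H: H black — skip
          M→E: E is gray → back edge
First back edge: M → E.

M->E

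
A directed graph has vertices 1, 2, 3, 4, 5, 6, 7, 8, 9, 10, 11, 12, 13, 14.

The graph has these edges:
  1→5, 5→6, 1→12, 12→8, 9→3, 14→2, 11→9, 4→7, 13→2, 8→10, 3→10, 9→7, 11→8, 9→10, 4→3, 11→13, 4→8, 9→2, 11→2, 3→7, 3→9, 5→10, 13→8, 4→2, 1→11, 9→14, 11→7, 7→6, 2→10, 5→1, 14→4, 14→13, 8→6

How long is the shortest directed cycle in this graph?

2

For each vertex v, BFS finds the shortest path from v back to v.
The shortest such closed walk is 1 → 5 → 1, length 2.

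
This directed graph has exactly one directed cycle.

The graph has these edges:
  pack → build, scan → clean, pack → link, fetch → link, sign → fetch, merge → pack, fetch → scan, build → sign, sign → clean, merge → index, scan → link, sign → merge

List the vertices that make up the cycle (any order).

DFS with gray/black marking from sign:
sign gray
  merge gray
    pack gray
      link gray
      link black
      build gray
        build→sign: sign is gray → back edge
Back edge closes the cycle sign → merge → pack → build → sign; its vertices are {pack, sign, build, merge}.

pack, sign, build, merge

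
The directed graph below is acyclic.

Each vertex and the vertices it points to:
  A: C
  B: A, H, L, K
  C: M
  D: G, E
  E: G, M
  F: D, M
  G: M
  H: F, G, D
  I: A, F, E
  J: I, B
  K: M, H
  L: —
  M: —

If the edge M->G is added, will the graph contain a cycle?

Adding M→G creates a cycle iff G can already reach M.
Path from G: G → M.
So G → … → M → G is a cycle.

Yes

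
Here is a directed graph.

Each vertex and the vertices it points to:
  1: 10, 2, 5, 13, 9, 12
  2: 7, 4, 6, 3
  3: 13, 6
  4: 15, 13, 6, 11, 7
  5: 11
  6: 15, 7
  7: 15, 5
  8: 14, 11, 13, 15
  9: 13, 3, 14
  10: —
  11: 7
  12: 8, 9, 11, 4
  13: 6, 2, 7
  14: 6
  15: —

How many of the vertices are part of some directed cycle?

A vertex is on a directed cycle iff it belongs to a strongly connected component of size ≥ 2 (or has a self-loop).
The vertices on cycles are {2, 3, 4, 5, 7, 11, 13} — 7 in total.

7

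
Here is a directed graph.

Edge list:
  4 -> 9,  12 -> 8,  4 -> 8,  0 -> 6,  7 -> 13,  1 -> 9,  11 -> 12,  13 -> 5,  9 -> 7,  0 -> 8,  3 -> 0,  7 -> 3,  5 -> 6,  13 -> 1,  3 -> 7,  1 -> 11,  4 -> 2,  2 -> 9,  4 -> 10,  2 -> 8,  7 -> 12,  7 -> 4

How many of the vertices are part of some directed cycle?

7

A vertex is on a directed cycle iff it belongs to a strongly connected component of size ≥ 2 (or has a self-loop).
The vertices on cycles are {1, 2, 3, 4, 7, 9, 13} — 7 in total.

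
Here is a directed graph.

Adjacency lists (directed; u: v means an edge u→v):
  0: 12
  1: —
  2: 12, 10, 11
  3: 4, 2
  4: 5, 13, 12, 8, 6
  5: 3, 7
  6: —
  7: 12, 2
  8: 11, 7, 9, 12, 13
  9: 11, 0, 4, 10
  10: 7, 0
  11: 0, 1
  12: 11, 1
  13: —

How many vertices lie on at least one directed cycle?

11

A vertex is on a directed cycle iff it belongs to a strongly connected component of size ≥ 2 (or has a self-loop).
The vertices on cycles are {0, 2, 3, 4, 5, 7, 8, 9, 10, 11, 12} — 11 in total.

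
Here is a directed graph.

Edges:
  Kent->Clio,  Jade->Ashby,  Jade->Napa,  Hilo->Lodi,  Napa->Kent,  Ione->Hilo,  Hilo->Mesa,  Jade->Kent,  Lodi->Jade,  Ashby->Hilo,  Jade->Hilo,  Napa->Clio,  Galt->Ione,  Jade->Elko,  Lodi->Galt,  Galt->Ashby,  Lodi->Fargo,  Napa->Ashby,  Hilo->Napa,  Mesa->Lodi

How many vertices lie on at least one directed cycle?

8

A vertex is on a directed cycle iff it belongs to a strongly connected component of size ≥ 2 (or has a self-loop).
The vertices on cycles are {Galt, Hilo, Ione, Jade, Lodi, Mesa, Napa, Ashby} — 8 in total.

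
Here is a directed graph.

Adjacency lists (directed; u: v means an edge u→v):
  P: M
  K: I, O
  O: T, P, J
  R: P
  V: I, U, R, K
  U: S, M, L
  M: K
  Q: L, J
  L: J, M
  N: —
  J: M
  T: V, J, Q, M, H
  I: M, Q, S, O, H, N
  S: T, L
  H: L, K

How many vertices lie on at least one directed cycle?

A vertex is on a directed cycle iff it belongs to a strongly connected component of size ≥ 2 (or has a self-loop).
The vertices on cycles are {H, I, J, K, L, M, O, P, Q, R, S, T, U, V} — 14 in total.

14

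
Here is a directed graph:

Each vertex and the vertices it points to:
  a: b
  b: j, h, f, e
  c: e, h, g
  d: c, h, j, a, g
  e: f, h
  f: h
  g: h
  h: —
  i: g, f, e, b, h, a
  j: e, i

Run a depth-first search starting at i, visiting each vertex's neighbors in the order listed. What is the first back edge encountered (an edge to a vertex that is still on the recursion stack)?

j->i

DFS from i (visiting each vertex's neighbors in the order listed); mark gray on enter, black on exit:
i gray
  g gray
    h gray
    h black
  g black
  f gray
    f→h: h black — skip
  f black
  e gray
    e→f: f black — skip
    e→h: h black — skip
  e black
  b gray
    j gray
      j→e: e black — skip
      j→i: i is gray → back edge
First back edge: j → i.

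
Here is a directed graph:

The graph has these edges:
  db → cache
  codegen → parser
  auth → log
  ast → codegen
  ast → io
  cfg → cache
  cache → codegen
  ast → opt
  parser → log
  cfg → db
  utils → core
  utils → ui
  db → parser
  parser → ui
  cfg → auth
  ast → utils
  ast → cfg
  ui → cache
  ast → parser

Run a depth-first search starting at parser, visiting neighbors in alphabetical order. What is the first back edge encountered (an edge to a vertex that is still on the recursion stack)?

codegen->parser

DFS from parser (visiting neighbors in alphabetical order); mark gray on enter, black on exit:
parser gray
  log gray
  log black
  ui gray
    cache gray
      codegen gray
        codegen→parser: parser is gray → back edge
First back edge: codegen → parser.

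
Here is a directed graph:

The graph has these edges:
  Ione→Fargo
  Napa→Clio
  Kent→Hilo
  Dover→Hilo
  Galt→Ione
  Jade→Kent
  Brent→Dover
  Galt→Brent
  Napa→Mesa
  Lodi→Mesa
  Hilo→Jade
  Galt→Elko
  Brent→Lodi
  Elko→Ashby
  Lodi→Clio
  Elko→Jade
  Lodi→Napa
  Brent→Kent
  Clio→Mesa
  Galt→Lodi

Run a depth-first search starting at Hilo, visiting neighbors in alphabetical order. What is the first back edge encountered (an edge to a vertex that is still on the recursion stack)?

DFS from Hilo (visiting neighbors in alphabetical order); mark gray on enter, black on exit:
Hilo gray
  Jade gray
    Kent gray
      Kent→Hilo: Hilo is gray → back edge
First back edge: Kent → Hilo.

Kent->Hilo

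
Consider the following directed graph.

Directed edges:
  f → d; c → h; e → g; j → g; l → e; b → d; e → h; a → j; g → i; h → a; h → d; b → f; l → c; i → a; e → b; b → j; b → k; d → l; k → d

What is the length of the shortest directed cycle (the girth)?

For each vertex v, BFS finds the shortest path from v back to v.
The shortest such closed walk is l → e → h → d → l, length 4.

4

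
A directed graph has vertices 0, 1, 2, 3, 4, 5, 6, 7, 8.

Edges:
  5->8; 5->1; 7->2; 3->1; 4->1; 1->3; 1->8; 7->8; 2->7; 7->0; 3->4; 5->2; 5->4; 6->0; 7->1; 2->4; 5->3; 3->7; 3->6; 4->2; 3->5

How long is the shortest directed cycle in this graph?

2

For each vertex v, BFS finds the shortest path from v back to v.
The shortest such closed walk is 5 → 3 → 5, length 2.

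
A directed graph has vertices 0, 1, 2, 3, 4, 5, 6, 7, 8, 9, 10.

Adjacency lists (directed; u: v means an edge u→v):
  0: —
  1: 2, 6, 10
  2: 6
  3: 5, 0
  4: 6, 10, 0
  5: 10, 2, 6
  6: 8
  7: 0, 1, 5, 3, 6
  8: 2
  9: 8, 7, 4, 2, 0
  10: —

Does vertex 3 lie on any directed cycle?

3 lies on a cycle iff there is a path from 3 back to itself.
Exploring from 3, it never reaches itself; equivalently, its strongly connected component is a singleton.

No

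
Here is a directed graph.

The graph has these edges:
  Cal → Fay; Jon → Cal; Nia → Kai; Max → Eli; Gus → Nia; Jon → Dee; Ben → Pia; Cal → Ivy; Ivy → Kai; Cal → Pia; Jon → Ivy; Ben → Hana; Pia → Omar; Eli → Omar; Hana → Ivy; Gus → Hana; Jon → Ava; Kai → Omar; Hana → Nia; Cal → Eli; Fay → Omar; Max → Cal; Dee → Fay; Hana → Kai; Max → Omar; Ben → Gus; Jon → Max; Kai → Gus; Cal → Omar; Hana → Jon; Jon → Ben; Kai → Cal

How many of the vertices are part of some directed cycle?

9

A vertex is on a directed cycle iff it belongs to a strongly connected component of size ≥ 2 (or has a self-loop).
The vertices on cycles are {Ben, Cal, Gus, Ivy, Jon, Kai, Max, Nia, Hana} — 9 in total.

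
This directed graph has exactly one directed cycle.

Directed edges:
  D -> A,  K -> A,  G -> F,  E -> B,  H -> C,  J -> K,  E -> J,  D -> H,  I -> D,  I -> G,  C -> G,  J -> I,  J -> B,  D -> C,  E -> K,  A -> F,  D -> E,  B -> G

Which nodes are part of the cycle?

DFS with gray/black marking from D:
D gray
  E gray
    K gray
      A gray
        F gray
        F black
      A black
    K black
    J gray
      I gray
        I→D: D is gray → back edge
Back edge closes the cycle D → E → J → I → D; its vertices are {D, E, I, J}.

D, E, I, J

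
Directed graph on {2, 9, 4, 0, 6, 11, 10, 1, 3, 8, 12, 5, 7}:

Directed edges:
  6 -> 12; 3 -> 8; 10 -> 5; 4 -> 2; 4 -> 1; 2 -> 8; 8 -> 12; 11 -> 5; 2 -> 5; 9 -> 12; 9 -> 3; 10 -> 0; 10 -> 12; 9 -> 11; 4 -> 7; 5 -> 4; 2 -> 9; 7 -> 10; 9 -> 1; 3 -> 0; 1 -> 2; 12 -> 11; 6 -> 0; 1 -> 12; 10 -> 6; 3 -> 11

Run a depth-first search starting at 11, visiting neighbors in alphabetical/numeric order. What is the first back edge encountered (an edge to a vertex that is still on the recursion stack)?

DFS from 11 (visiting neighbors in alphabetical/numeric order); mark gray on enter, black on exit:
11 gray
  5 gray
    4 gray
      1 gray
        2 gray
          2→5: 5 is gray → back edge
First back edge: 2 → 5.

2->5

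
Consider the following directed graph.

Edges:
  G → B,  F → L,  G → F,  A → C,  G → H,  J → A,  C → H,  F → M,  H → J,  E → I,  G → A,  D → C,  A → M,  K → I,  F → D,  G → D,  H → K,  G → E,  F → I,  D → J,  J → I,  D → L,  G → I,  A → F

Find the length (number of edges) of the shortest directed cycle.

For each vertex v, BFS finds the shortest path from v back to v.
The shortest such closed walk is A → F → D → J → A, length 4.

4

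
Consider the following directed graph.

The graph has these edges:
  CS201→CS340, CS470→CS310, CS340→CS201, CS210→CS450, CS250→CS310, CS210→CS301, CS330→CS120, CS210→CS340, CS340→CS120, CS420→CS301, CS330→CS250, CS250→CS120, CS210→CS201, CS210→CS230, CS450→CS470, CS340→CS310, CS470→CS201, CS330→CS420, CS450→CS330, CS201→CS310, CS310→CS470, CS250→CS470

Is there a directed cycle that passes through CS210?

CS210 lies on a cycle iff there is a path from CS210 back to itself.
Exploring from CS210, it never reaches itself; equivalently, its strongly connected component is a singleton.

No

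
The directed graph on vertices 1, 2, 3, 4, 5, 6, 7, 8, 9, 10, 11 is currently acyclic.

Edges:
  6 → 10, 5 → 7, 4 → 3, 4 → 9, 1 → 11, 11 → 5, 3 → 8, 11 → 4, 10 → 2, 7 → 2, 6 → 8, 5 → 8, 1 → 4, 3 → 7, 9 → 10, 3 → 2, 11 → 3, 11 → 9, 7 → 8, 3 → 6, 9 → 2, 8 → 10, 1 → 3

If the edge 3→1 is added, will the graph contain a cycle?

Yes

Adding 3→1 creates a cycle iff 1 can already reach 3.
Path from 1: 1 → 3.
So 1 → … → 3 → 1 is a cycle.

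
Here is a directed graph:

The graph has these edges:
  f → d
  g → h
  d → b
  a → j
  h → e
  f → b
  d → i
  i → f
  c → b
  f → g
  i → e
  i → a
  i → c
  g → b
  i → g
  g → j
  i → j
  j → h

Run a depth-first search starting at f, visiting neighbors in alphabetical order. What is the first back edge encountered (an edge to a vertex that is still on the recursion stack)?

DFS from f (visiting neighbors in alphabetical order); mark gray on enter, black on exit:
f gray
  b gray
  b black
  d gray
    d→b: b black — skip
    i gray
      a gray
        j gray
          h gray
            e gray
            e black
          h black
        j black
      a black
      c gray
        c→b: b black — skip
      c black
      i→e: e black — skip
      i→f: f is gray → back edge
First back edge: i → f.

i→f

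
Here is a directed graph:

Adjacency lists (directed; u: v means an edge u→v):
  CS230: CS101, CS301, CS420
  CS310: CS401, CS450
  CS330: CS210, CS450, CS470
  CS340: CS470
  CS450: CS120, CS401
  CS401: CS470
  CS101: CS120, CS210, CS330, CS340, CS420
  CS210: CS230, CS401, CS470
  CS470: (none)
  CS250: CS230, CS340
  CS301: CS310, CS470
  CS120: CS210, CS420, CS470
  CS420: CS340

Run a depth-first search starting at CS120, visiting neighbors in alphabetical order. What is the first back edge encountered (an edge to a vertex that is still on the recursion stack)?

CS101->CS120

DFS from CS120 (visiting neighbors in alphabetical order); mark gray on enter, black on exit:
CS120 gray
  CS210 gray
    CS230 gray
      CS101 gray
        CS101→CS120: CS120 is gray → back edge
First back edge: CS101 → CS120.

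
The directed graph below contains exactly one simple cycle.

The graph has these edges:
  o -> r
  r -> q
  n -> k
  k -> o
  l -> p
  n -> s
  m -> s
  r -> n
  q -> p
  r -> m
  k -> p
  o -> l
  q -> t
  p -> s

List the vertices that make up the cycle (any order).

k, n, o, r

DFS with gray/black marking from r:
r gray
  n gray
    s gray
    s black
    k gray
      p gray
        p→s: s black — skip
      p black
      o gray
        l gray
          l→p: p black — skip
        l black
        o→r: r is gray → back edge
Back edge closes the cycle r → n → k → o → r; its vertices are {k, n, o, r}.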